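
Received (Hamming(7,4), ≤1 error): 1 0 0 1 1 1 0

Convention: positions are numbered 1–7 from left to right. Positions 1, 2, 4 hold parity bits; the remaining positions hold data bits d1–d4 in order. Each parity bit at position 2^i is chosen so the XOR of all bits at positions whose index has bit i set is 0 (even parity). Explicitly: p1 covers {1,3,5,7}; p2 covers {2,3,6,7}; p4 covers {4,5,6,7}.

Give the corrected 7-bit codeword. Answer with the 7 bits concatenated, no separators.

1001100

s1 (pos 1,3,5,7): 1⊕0⊕1⊕0 = 0
s2 (pos 2,3,6,7): 0⊕0⊕1⊕0 = 1
s4 (pos 4,5,6,7): 1⊕1⊕1⊕0 = 1
Syndrome s4…s1 = 110 → error at position 6.
Flip position 6: 1001110 → 1001100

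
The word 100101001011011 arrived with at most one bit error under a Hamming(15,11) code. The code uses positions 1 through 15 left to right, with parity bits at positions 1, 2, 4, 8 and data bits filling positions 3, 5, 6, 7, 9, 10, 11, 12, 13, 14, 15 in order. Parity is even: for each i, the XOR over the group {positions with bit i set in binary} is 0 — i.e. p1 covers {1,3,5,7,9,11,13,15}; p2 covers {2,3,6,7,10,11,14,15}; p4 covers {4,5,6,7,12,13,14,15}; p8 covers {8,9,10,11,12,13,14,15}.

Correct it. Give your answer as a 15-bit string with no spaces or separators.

s1 (pos 1,3,5,7,9,11,13,15): 1⊕0⊕0⊕0⊕1⊕1⊕0⊕1 = 0
s2 (pos 2,3,6,7,10,11,14,15): 0⊕0⊕1⊕0⊕0⊕1⊕1⊕1 = 0
s4 (pos 4,5,6,7,12,13,14,15): 1⊕0⊕1⊕0⊕1⊕0⊕1⊕1 = 1
s8 (pos 8,9,10,11,12,13,14,15): 0⊕1⊕0⊕1⊕1⊕0⊕1⊕1 = 1
Syndrome s8…s1 = 1100 → error at position 12.
Flip position 12: 100101001011011 → 100101001010011

100101001010011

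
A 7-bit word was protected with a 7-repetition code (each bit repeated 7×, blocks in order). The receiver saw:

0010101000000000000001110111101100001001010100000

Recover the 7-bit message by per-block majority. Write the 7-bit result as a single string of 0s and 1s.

Block 1 (0010101): 3 ones → 0
Block 2 (0000000): 0 ones → 0
Block 3 (0000000): 0 ones → 0
Block 4 (1110111): 6 ones → 1
Block 5 (1011000): 3 ones → 0
Block 6 (0100101): 3 ones → 0
Block 7 (0100000): 1 one → 0

0001000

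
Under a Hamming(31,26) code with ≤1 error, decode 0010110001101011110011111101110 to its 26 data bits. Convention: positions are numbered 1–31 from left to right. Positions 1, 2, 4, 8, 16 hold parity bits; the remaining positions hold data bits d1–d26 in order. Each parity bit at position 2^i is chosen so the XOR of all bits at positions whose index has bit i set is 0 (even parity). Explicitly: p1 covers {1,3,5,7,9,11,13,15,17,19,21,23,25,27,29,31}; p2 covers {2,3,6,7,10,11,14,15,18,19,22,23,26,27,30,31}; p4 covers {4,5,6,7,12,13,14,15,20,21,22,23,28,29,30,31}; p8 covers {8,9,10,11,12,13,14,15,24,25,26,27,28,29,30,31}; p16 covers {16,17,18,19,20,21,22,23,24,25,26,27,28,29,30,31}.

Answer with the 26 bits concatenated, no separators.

s1 (pos 1,3,5,7,9,11,13,15,17,19,21,23,25,27,29,31): 0⊕1⊕1⊕0⊕0⊕1⊕1⊕1⊕1⊕0⊕1⊕1⊕1⊕0⊕1⊕0 = 0
s2 (pos 2,3,6,7,10,11,14,15,18,19,22,23,26,27,30,31): 0⊕1⊕1⊕0⊕1⊕1⊕0⊕1⊕1⊕0⊕1⊕1⊕1⊕0⊕1⊕0 = 0
s4 (pos 4,5,6,7,12,13,14,15,20,21,22,23,28,29,30,31): 0⊕1⊕1⊕0⊕0⊕1⊕0⊕1⊕0⊕1⊕1⊕1⊕1⊕1⊕1⊕0 = 0
s8 (pos 8,9,10,11,12,13,14,15,24,25,26,27,28,29,30,31): 0⊕0⊕1⊕1⊕0⊕1⊕0⊕1⊕1⊕1⊕1⊕0⊕1⊕1⊕1⊕0 = 0
s16 (pos 16,17,18,19,20,21,22,23,24,25,26,27,28,29,30,31): 1⊕1⊕1⊕0⊕0⊕1⊕1⊕1⊕1⊕1⊕1⊕0⊕1⊕1⊕1⊕0 = 0
Syndrome s16…s1 = 00000 → no error.
Read data bits from positions 3,5,6,7,9,10,11,12,13,14,15,17,18,19,20,21,22,23,24,25,26,27,28,29,30,31: 11100110101110011111101110

11100110101110011111101110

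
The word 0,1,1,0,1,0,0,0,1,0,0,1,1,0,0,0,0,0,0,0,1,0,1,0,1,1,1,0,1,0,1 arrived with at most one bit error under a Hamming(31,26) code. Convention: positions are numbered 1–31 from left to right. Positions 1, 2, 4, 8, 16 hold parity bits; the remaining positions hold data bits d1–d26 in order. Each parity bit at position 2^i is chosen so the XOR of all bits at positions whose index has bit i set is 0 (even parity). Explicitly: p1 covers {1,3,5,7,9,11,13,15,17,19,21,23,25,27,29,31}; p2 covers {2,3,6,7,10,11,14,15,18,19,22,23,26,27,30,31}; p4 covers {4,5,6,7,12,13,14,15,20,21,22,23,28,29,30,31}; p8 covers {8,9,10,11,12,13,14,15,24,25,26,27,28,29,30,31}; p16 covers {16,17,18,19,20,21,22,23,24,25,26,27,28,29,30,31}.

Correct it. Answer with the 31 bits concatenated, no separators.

s1 (pos 1,3,5,7,9,11,13,15,17,19,21,23,25,27,29,31): 0⊕1⊕1⊕0⊕1⊕0⊕1⊕0⊕0⊕0⊕1⊕1⊕1⊕1⊕1⊕1 = 0
s2 (pos 2,3,6,7,10,11,14,15,18,19,22,23,26,27,30,31): 1⊕1⊕0⊕0⊕0⊕0⊕0⊕0⊕0⊕0⊕0⊕1⊕1⊕1⊕0⊕1 = 0
s4 (pos 4,5,6,7,12,13,14,15,20,21,22,23,28,29,30,31): 0⊕1⊕0⊕0⊕1⊕1⊕0⊕0⊕0⊕1⊕0⊕1⊕0⊕1⊕0⊕1 = 1
s8 (pos 8,9,10,11,12,13,14,15,24,25,26,27,28,29,30,31): 0⊕1⊕0⊕0⊕1⊕1⊕0⊕0⊕0⊕1⊕1⊕1⊕0⊕1⊕0⊕1 = 0
s16 (pos 16,17,18,19,20,21,22,23,24,25,26,27,28,29,30,31): 0⊕0⊕0⊕0⊕0⊕1⊕0⊕1⊕0⊕1⊕1⊕1⊕0⊕1⊕0⊕1 = 1
Syndrome s16…s1 = 10100 → error at position 20.
Flip position 20: 0110100010011000000010101110101 → 0110100010011000000110101110101

0110100010011000000110101110101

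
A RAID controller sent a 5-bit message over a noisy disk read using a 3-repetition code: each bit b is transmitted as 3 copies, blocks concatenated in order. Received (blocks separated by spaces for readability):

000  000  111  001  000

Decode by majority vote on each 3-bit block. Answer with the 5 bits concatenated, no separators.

Block 1 (000): 0 ones → 0
Block 2 (000): 0 ones → 0
Block 3 (111): 3 ones → 1
Block 4 (001): 1 one → 0
Block 5 (000): 0 ones → 0

00100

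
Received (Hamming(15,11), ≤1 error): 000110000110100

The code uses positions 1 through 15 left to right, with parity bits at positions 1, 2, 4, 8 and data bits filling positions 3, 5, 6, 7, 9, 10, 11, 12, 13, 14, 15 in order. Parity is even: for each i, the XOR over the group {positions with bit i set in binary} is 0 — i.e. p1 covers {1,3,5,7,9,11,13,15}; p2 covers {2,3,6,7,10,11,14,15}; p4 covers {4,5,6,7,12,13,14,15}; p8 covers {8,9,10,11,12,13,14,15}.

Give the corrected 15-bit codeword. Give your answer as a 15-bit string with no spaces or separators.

000110000110000

s1 (pos 1,3,5,7,9,11,13,15): 0⊕0⊕1⊕0⊕0⊕1⊕1⊕0 = 1
s2 (pos 2,3,6,7,10,11,14,15): 0⊕0⊕0⊕0⊕1⊕1⊕0⊕0 = 0
s4 (pos 4,5,6,7,12,13,14,15): 1⊕1⊕0⊕0⊕0⊕1⊕0⊕0 = 1
s8 (pos 8,9,10,11,12,13,14,15): 0⊕0⊕1⊕1⊕0⊕1⊕0⊕0 = 1
Syndrome s8…s1 = 1101 → error at position 13.
Flip position 13: 000110000110100 → 000110000110000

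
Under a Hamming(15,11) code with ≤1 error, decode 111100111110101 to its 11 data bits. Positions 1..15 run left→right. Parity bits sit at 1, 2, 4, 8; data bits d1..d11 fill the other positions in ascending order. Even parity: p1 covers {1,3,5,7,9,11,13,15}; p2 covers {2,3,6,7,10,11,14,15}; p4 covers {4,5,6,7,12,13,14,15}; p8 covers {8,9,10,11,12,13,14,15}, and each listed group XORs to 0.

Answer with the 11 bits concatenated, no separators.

s1 (pos 1,3,5,7,9,11,13,15): 1⊕1⊕0⊕1⊕1⊕1⊕1⊕1 = 1
s2 (pos 2,3,6,7,10,11,14,15): 1⊕1⊕0⊕1⊕1⊕1⊕0⊕1 = 0
s4 (pos 4,5,6,7,12,13,14,15): 1⊕0⊕0⊕1⊕0⊕1⊕0⊕1 = 0
s8 (pos 8,9,10,11,12,13,14,15): 1⊕1⊕1⊕1⊕0⊕1⊕0⊕1 = 0
Syndrome s8…s1 = 0001 → error at position 1.
Flip position 1: 111100111110101 → 011100111110101
Read data bits from positions 3,5,6,7,9,10,11,12,13,14,15: 10011110101

10011110101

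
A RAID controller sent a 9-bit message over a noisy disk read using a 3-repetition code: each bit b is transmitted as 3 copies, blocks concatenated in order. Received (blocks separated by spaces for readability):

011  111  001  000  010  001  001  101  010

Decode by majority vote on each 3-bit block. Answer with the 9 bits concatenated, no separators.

Block 1 (011): 2 ones → 1
Block 2 (111): 3 ones → 1
Block 3 (001): 1 one → 0
Block 4 (000): 0 ones → 0
Block 5 (010): 1 one → 0
Block 6 (001): 1 one → 0
Block 7 (001): 1 one → 0
Block 8 (101): 2 ones → 1
Block 9 (010): 1 one → 0

110000010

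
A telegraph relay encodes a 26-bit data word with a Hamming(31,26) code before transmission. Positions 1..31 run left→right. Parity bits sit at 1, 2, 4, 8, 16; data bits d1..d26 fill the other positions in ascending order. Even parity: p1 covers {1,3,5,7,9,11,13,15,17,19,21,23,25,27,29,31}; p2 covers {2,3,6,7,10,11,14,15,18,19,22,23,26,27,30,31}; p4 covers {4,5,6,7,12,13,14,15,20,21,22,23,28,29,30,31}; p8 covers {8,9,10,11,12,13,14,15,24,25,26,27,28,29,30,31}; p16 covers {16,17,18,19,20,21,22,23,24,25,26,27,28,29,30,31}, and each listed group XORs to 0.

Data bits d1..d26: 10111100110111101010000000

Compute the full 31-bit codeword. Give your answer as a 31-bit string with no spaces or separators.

Place data at non-parity positions: p1 p2 1 p4 0 1 1 p8 1 1 0 0 1 1 0 p16 1 1 1 1 0 1 0 1 0 0 0 0 0 0 0
p1 (pos 1,3,5,7,9,11,13,15,17,19,21,23,25,27,29,31): XOR of data positions = 1⊕0⊕1⊕1⊕0⊕1⊕0⊕1⊕1⊕0⊕0⊕0⊕0⊕0⊕0 = 0
p2 (pos 2,3,6,7,10,11,14,15,18,19,22,23,26,27,30,31): XOR of data positions = 1⊕1⊕1⊕1⊕0⊕1⊕0⊕1⊕1⊕1⊕0⊕0⊕0⊕0⊕0 = 0
p4 (pos 4,5,6,7,12,13,14,15,20,21,22,23,28,29,30,31): XOR of data positions = 0⊕1⊕1⊕0⊕1⊕1⊕0⊕1⊕0⊕1⊕0⊕0⊕0⊕0⊕0 = 0
p8 (pos 8,9,10,11,12,13,14,15,24,25,26,27,28,29,30,31): XOR of data positions = 1⊕1⊕0⊕0⊕1⊕1⊕0⊕1⊕0⊕0⊕0⊕0⊕0⊕0⊕0 = 1
p16 (pos 16,17,18,19,20,21,22,23,24,25,26,27,28,29,30,31): XOR of data positions = 1⊕1⊕1⊕1⊕0⊕1⊕0⊕1⊕0⊕0⊕0⊕0⊕0⊕0⊕0 = 0
Codeword: 0010011111001100111101010000000

0010011111001100111101010000000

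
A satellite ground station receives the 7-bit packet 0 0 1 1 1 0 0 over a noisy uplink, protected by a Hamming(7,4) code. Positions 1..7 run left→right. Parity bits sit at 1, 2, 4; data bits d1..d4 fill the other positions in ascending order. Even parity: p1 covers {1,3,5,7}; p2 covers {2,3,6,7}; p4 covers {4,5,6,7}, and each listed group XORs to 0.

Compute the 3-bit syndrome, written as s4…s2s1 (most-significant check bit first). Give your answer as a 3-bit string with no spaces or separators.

s1 (pos 1,3,5,7): 0⊕1⊕1⊕0 = 0
s2 (pos 2,3,6,7): 0⊕1⊕0⊕0 = 1
s4 (pos 4,5,6,7): 1⊕1⊕0⊕0 = 0
Syndrome s4…s1 = 010 → error at position 2.

010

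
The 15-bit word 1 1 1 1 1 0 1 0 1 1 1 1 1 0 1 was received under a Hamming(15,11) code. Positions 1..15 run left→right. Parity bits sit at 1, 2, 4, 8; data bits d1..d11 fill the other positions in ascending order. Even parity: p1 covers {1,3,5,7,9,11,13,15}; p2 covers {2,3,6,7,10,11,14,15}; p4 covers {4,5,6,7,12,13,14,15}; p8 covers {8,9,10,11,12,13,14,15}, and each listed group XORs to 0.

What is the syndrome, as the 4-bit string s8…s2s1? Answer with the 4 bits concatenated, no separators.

s1 (pos 1,3,5,7,9,11,13,15): 1⊕1⊕1⊕1⊕1⊕1⊕1⊕1 = 0
s2 (pos 2,3,6,7,10,11,14,15): 1⊕1⊕0⊕1⊕1⊕1⊕0⊕1 = 0
s4 (pos 4,5,6,7,12,13,14,15): 1⊕1⊕0⊕1⊕1⊕1⊕0⊕1 = 0
s8 (pos 8,9,10,11,12,13,14,15): 0⊕1⊕1⊕1⊕1⊕1⊕0⊕1 = 0
Syndrome s8…s1 = 0000 → no error.

0000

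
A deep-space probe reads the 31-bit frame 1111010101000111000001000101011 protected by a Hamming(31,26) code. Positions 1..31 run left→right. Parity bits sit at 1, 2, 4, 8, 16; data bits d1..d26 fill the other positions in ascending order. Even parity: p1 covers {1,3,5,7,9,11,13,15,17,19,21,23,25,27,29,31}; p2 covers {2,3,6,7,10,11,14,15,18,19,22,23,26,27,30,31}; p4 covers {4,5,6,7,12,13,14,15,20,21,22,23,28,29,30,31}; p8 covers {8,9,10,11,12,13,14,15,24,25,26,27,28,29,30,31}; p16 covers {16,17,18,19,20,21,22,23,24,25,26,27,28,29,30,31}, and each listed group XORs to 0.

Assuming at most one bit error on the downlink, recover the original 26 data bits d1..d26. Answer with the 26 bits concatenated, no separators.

10100100011000001000101011

s1 (pos 1,3,5,7,9,11,13,15,17,19,21,23,25,27,29,31): 1⊕1⊕0⊕0⊕0⊕0⊕0⊕1⊕0⊕0⊕0⊕0⊕0⊕0⊕0⊕1 = 0
s2 (pos 2,3,6,7,10,11,14,15,18,19,22,23,26,27,30,31): 1⊕1⊕1⊕0⊕1⊕0⊕1⊕1⊕0⊕0⊕1⊕0⊕1⊕0⊕1⊕1 = 0
s4 (pos 4,5,6,7,12,13,14,15,20,21,22,23,28,29,30,31): 1⊕0⊕1⊕0⊕0⊕0⊕1⊕1⊕0⊕0⊕1⊕0⊕1⊕0⊕1⊕1 = 0
s8 (pos 8,9,10,11,12,13,14,15,24,25,26,27,28,29,30,31): 1⊕0⊕1⊕0⊕0⊕0⊕1⊕1⊕0⊕0⊕1⊕0⊕1⊕0⊕1⊕1 = 0
s16 (pos 16,17,18,19,20,21,22,23,24,25,26,27,28,29,30,31): 1⊕0⊕0⊕0⊕0⊕0⊕1⊕0⊕0⊕0⊕1⊕0⊕1⊕0⊕1⊕1 = 0
Syndrome s16…s1 = 00000 → no error.
Read data bits from positions 3,5,6,7,9,10,11,12,13,14,15,17,18,19,20,21,22,23,24,25,26,27,28,29,30,31: 10100100011000001000101011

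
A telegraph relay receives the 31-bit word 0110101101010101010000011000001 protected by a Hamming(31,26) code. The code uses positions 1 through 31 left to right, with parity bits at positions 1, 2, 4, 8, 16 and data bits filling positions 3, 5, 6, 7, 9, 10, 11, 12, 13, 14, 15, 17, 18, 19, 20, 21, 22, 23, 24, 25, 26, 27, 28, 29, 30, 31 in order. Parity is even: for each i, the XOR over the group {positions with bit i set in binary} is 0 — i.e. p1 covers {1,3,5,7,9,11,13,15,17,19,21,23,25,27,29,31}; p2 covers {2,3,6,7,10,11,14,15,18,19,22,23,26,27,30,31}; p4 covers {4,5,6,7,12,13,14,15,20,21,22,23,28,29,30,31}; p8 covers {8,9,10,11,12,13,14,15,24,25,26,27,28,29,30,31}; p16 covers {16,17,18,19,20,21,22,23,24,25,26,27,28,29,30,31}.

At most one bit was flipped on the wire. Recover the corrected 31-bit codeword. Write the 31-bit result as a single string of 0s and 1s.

0110101101010101010000011000000

s1 (pos 1,3,5,7,9,11,13,15,17,19,21,23,25,27,29,31): 0⊕1⊕1⊕1⊕0⊕0⊕0⊕0⊕0⊕0⊕0⊕0⊕1⊕0⊕0⊕1 = 1
s2 (pos 2,3,6,7,10,11,14,15,18,19,22,23,26,27,30,31): 1⊕1⊕0⊕1⊕1⊕0⊕1⊕0⊕1⊕0⊕0⊕0⊕0⊕0⊕0⊕1 = 1
s4 (pos 4,5,6,7,12,13,14,15,20,21,22,23,28,29,30,31): 0⊕1⊕0⊕1⊕1⊕0⊕1⊕0⊕0⊕0⊕0⊕0⊕0⊕0⊕0⊕1 = 1
s8 (pos 8,9,10,11,12,13,14,15,24,25,26,27,28,29,30,31): 1⊕0⊕1⊕0⊕1⊕0⊕1⊕0⊕1⊕1⊕0⊕0⊕0⊕0⊕0⊕1 = 1
s16 (pos 16,17,18,19,20,21,22,23,24,25,26,27,28,29,30,31): 1⊕0⊕1⊕0⊕0⊕0⊕0⊕0⊕1⊕1⊕0⊕0⊕0⊕0⊕0⊕1 = 1
Syndrome s16…s1 = 11111 → error at position 31.
Flip position 31: 0110101101010101010000011000001 → 0110101101010101010000011000000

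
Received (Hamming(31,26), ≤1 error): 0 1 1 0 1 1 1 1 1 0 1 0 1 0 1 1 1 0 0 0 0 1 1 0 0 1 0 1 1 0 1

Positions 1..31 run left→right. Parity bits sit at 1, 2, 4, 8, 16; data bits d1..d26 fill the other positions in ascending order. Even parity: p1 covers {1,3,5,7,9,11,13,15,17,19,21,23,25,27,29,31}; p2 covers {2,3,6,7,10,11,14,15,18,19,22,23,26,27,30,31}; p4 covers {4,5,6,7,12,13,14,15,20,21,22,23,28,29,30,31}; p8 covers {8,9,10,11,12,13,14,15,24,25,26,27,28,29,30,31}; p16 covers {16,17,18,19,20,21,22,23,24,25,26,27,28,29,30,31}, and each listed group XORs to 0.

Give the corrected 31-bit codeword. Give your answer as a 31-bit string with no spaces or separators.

s1 (pos 1,3,5,7,9,11,13,15,17,19,21,23,25,27,29,31): 0⊕1⊕1⊕1⊕1⊕1⊕1⊕1⊕1⊕0⊕0⊕1⊕0⊕0⊕1⊕1 = 1
s2 (pos 2,3,6,7,10,11,14,15,18,19,22,23,26,27,30,31): 1⊕1⊕1⊕1⊕0⊕1⊕0⊕1⊕0⊕0⊕1⊕1⊕1⊕0⊕0⊕1 = 0
s4 (pos 4,5,6,7,12,13,14,15,20,21,22,23,28,29,30,31): 0⊕1⊕1⊕1⊕0⊕1⊕0⊕1⊕0⊕0⊕1⊕1⊕1⊕1⊕0⊕1 = 0
s8 (pos 8,9,10,11,12,13,14,15,24,25,26,27,28,29,30,31): 1⊕1⊕0⊕1⊕0⊕1⊕0⊕1⊕0⊕0⊕1⊕0⊕1⊕1⊕0⊕1 = 1
s16 (pos 16,17,18,19,20,21,22,23,24,25,26,27,28,29,30,31): 1⊕1⊕0⊕0⊕0⊕0⊕1⊕1⊕0⊕0⊕1⊕0⊕1⊕1⊕0⊕1 = 0
Syndrome s16…s1 = 01001 → error at position 9.
Flip position 9: 0110111110101011100001100101101 → 0110111100101011100001100101101

0110111100101011100001100101101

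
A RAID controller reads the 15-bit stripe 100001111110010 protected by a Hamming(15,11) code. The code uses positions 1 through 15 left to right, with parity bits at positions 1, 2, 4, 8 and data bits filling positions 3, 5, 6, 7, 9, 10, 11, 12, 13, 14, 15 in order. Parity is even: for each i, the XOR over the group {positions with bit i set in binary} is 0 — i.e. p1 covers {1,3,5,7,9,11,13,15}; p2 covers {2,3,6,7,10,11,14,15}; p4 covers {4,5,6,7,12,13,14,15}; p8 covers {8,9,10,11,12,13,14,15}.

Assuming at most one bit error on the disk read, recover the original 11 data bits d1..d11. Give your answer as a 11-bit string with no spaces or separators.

s1 (pos 1,3,5,7,9,11,13,15): 1⊕0⊕0⊕1⊕1⊕1⊕0⊕0 = 0
s2 (pos 2,3,6,7,10,11,14,15): 0⊕0⊕1⊕1⊕1⊕1⊕1⊕0 = 1
s4 (pos 4,5,6,7,12,13,14,15): 0⊕0⊕1⊕1⊕0⊕0⊕1⊕0 = 1
s8 (pos 8,9,10,11,12,13,14,15): 1⊕1⊕1⊕1⊕0⊕0⊕1⊕0 = 1
Syndrome s8…s1 = 1110 → error at position 14.
Flip position 14: 100001111110010 → 100001111110000
Read data bits from positions 3,5,6,7,9,10,11,12,13,14,15: 00111110000

00111110000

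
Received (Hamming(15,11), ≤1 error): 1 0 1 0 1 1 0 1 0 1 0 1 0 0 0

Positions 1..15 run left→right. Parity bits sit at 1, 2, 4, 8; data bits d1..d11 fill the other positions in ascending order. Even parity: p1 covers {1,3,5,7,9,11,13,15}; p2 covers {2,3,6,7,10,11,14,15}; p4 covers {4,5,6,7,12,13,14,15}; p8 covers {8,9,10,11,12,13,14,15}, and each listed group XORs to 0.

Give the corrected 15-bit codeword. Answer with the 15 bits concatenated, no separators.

s1 (pos 1,3,5,7,9,11,13,15): 1⊕1⊕1⊕0⊕0⊕0⊕0⊕0 = 1
s2 (pos 2,3,6,7,10,11,14,15): 0⊕1⊕1⊕0⊕1⊕0⊕0⊕0 = 1
s4 (pos 4,5,6,7,12,13,14,15): 0⊕1⊕1⊕0⊕1⊕0⊕0⊕0 = 1
s8 (pos 8,9,10,11,12,13,14,15): 1⊕0⊕1⊕0⊕1⊕0⊕0⊕0 = 1
Syndrome s8…s1 = 1111 → error at position 15.
Flip position 15: 101011010101000 → 101011010101001

101011010101001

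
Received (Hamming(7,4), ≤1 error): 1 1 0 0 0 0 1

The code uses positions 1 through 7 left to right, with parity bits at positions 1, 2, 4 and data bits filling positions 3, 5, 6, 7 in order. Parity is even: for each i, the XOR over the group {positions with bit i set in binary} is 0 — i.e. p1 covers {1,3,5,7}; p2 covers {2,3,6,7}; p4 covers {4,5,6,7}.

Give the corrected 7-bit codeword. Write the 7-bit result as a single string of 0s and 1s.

1101001

s1 (pos 1,3,5,7): 1⊕0⊕0⊕1 = 0
s2 (pos 2,3,6,7): 1⊕0⊕0⊕1 = 0
s4 (pos 4,5,6,7): 0⊕0⊕0⊕1 = 1
Syndrome s4…s1 = 100 → error at position 4.
Flip position 4: 1100001 → 1101001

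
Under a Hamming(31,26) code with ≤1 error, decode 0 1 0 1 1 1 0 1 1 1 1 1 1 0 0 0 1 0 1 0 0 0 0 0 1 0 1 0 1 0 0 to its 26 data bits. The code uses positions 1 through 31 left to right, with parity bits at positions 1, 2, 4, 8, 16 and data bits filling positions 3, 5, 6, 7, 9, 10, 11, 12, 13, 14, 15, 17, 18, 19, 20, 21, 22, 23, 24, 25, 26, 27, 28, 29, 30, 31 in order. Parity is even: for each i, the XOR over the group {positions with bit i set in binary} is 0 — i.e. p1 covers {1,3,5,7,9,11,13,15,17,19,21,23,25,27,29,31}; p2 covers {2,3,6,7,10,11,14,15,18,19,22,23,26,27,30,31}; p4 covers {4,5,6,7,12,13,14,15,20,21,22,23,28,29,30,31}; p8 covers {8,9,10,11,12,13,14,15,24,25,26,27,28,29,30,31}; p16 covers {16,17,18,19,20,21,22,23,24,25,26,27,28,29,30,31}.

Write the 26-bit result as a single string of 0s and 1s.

01101111100101000000010100

s1 (pos 1,3,5,7,9,11,13,15,17,19,21,23,25,27,29,31): 0⊕0⊕1⊕0⊕1⊕1⊕1⊕0⊕1⊕1⊕0⊕0⊕1⊕1⊕1⊕0 = 1
s2 (pos 2,3,6,7,10,11,14,15,18,19,22,23,26,27,30,31): 1⊕0⊕1⊕0⊕1⊕1⊕0⊕0⊕0⊕1⊕0⊕0⊕0⊕1⊕0⊕0 = 0
s4 (pos 4,5,6,7,12,13,14,15,20,21,22,23,28,29,30,31): 1⊕1⊕1⊕0⊕1⊕1⊕0⊕0⊕0⊕0⊕0⊕0⊕0⊕1⊕0⊕0 = 0
s8 (pos 8,9,10,11,12,13,14,15,24,25,26,27,28,29,30,31): 1⊕1⊕1⊕1⊕1⊕1⊕0⊕0⊕0⊕1⊕0⊕1⊕0⊕1⊕0⊕0 = 1
s16 (pos 16,17,18,19,20,21,22,23,24,25,26,27,28,29,30,31): 0⊕1⊕0⊕1⊕0⊕0⊕0⊕0⊕0⊕1⊕0⊕1⊕0⊕1⊕0⊕0 = 1
Syndrome s16…s1 = 11001 → error at position 25.
Flip position 25: 0101110111111000101000001010100 → 0101110111111000101000000010100
Read data bits from positions 3,5,6,7,9,10,11,12,13,14,15,17,18,19,20,21,22,23,24,25,26,27,28,29,30,31: 01101111100101000000010100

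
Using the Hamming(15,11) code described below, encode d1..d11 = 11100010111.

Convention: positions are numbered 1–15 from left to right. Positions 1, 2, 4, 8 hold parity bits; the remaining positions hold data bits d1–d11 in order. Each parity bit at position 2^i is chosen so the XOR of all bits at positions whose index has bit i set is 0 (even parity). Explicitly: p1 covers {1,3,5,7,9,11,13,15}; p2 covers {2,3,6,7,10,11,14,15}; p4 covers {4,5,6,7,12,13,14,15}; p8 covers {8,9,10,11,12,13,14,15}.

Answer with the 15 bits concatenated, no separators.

Place data at non-parity positions: p1 p2 1 p4 1 1 0 p8 0 0 1 0 1 1 1
p1 (pos 1,3,5,7,9,11,13,15): XOR of data positions = 1⊕1⊕0⊕0⊕1⊕1⊕1 = 1
p2 (pos 2,3,6,7,10,11,14,15): XOR of data positions = 1⊕1⊕0⊕0⊕1⊕1⊕1 = 1
p4 (pos 4,5,6,7,12,13,14,15): XOR of data positions = 1⊕1⊕0⊕0⊕1⊕1⊕1 = 1
p8 (pos 8,9,10,11,12,13,14,15): XOR of data positions = 0⊕0⊕1⊕0⊕1⊕1⊕1 = 0
Codeword: 111111000010111

111111000010111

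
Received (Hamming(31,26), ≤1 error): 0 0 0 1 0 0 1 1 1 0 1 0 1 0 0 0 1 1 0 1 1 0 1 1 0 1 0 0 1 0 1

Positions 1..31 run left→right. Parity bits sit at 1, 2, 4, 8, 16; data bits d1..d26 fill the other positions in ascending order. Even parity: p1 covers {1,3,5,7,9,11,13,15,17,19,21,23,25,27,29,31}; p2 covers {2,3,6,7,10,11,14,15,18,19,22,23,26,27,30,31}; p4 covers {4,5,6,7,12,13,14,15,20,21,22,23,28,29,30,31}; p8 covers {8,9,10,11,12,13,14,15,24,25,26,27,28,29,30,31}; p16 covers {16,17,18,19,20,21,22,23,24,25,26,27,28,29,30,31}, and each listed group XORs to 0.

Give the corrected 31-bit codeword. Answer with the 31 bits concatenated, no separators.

0001001110101000010110110100101

s1 (pos 1,3,5,7,9,11,13,15,17,19,21,23,25,27,29,31): 0⊕0⊕0⊕1⊕1⊕1⊕1⊕0⊕1⊕0⊕1⊕1⊕0⊕0⊕1⊕1 = 1
s2 (pos 2,3,6,7,10,11,14,15,18,19,22,23,26,27,30,31): 0⊕0⊕0⊕1⊕0⊕1⊕0⊕0⊕1⊕0⊕0⊕1⊕1⊕0⊕0⊕1 = 0
s4 (pos 4,5,6,7,12,13,14,15,20,21,22,23,28,29,30,31): 1⊕0⊕0⊕1⊕0⊕1⊕0⊕0⊕1⊕1⊕0⊕1⊕0⊕1⊕0⊕1 = 0
s8 (pos 8,9,10,11,12,13,14,15,24,25,26,27,28,29,30,31): 1⊕1⊕0⊕1⊕0⊕1⊕0⊕0⊕1⊕0⊕1⊕0⊕0⊕1⊕0⊕1 = 0
s16 (pos 16,17,18,19,20,21,22,23,24,25,26,27,28,29,30,31): 0⊕1⊕1⊕0⊕1⊕1⊕0⊕1⊕1⊕0⊕1⊕0⊕0⊕1⊕0⊕1 = 1
Syndrome s16…s1 = 10001 → error at position 17.
Flip position 17: 0001001110101000110110110100101 → 0001001110101000010110110100101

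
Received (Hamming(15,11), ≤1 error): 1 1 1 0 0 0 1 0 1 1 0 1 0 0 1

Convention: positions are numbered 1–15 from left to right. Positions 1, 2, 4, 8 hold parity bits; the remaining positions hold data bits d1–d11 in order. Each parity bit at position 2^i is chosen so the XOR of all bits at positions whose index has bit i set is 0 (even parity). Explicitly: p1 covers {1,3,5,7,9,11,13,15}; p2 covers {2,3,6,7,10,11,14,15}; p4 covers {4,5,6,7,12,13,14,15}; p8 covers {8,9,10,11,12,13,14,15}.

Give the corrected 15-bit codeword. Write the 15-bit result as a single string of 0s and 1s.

s1 (pos 1,3,5,7,9,11,13,15): 1⊕1⊕0⊕1⊕1⊕0⊕0⊕1 = 1
s2 (pos 2,3,6,7,10,11,14,15): 1⊕1⊕0⊕1⊕1⊕0⊕0⊕1 = 1
s4 (pos 4,5,6,7,12,13,14,15): 0⊕0⊕0⊕1⊕1⊕0⊕0⊕1 = 1
s8 (pos 8,9,10,11,12,13,14,15): 0⊕1⊕1⊕0⊕1⊕0⊕0⊕1 = 0
Syndrome s8…s1 = 0111 → error at position 7.
Flip position 7: 111000101101001 → 111000001101001

111000001101001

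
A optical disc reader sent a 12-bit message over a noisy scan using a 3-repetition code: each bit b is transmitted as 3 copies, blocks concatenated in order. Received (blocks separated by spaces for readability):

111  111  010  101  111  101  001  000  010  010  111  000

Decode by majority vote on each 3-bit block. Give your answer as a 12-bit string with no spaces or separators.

110111000010

Block 1 (111): 3 ones → 1
Block 2 (111): 3 ones → 1
Block 3 (010): 1 one → 0
Block 4 (101): 2 ones → 1
Block 5 (111): 3 ones → 1
Block 6 (101): 2 ones → 1
Block 7 (001): 1 one → 0
Block 8 (000): 0 ones → 0
Block 9 (010): 1 one → 0
Block 10 (010): 1 one → 0
Block 11 (111): 3 ones → 1
Block 12 (000): 0 ones → 0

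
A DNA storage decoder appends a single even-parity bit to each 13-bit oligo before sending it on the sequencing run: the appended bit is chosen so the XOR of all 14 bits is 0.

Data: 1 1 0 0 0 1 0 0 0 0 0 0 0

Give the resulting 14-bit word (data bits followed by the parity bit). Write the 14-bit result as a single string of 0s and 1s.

11000100000001

XOR of the 13 data bits: 1⊕1⊕0⊕0⊕0⊕1⊕0⊕0⊕0⊕0⊕0⊕0⊕0 = 1
Parity bit = 1 (so all 14 bits XOR to 0).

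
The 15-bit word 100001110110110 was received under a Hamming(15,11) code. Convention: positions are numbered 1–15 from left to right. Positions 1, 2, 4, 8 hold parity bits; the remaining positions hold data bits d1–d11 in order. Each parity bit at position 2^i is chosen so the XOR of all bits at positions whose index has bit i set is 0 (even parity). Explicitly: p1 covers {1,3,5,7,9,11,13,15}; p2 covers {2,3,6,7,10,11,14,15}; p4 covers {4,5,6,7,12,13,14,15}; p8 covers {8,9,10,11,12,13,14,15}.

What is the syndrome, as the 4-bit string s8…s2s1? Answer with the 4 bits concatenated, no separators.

1010

s1 (pos 1,3,5,7,9,11,13,15): 1⊕0⊕0⊕1⊕0⊕1⊕1⊕0 = 0
s2 (pos 2,3,6,7,10,11,14,15): 0⊕0⊕1⊕1⊕1⊕1⊕1⊕0 = 1
s4 (pos 4,5,6,7,12,13,14,15): 0⊕0⊕1⊕1⊕0⊕1⊕1⊕0 = 0
s8 (pos 8,9,10,11,12,13,14,15): 1⊕0⊕1⊕1⊕0⊕1⊕1⊕0 = 1
Syndrome s8…s1 = 1010 → error at position 10.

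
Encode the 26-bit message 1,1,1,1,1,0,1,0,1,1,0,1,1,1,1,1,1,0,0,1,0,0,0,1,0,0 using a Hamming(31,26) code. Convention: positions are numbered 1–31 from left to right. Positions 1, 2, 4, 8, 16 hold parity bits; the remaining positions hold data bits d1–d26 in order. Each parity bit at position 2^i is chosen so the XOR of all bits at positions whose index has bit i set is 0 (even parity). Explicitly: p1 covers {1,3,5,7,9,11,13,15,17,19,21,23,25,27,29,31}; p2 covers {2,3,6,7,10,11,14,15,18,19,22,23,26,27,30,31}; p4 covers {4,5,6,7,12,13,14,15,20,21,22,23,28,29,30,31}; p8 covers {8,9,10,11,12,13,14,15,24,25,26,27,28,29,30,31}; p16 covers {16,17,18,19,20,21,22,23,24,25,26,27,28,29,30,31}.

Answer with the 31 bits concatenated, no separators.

1011111010101100111111001000100

Place data at non-parity positions: p1 p2 1 p4 1 1 1 p8 1 0 1 0 1 1 0 p16 1 1 1 1 1 1 0 0 1 0 0 0 1 0 0
p1 (pos 1,3,5,7,9,11,13,15,17,19,21,23,25,27,29,31): XOR of data positions = 1⊕1⊕1⊕1⊕1⊕1⊕0⊕1⊕1⊕1⊕0⊕1⊕0⊕1⊕0 = 1
p2 (pos 2,3,6,7,10,11,14,15,18,19,22,23,26,27,30,31): XOR of data positions = 1⊕1⊕1⊕0⊕1⊕1⊕0⊕1⊕1⊕1⊕0⊕0⊕0⊕0⊕0 = 0
p4 (pos 4,5,6,7,12,13,14,15,20,21,22,23,28,29,30,31): XOR of data positions = 1⊕1⊕1⊕0⊕1⊕1⊕0⊕1⊕1⊕1⊕0⊕0⊕1⊕0⊕0 = 1
p8 (pos 8,9,10,11,12,13,14,15,24,25,26,27,28,29,30,31): XOR of data positions = 1⊕0⊕1⊕0⊕1⊕1⊕0⊕0⊕1⊕0⊕0⊕0⊕1⊕0⊕0 = 0
p16 (pos 16,17,18,19,20,21,22,23,24,25,26,27,28,29,30,31): XOR of data positions = 1⊕1⊕1⊕1⊕1⊕1⊕0⊕0⊕1⊕0⊕0⊕0⊕1⊕0⊕0 = 0
Codeword: 1011111010101100111111001000100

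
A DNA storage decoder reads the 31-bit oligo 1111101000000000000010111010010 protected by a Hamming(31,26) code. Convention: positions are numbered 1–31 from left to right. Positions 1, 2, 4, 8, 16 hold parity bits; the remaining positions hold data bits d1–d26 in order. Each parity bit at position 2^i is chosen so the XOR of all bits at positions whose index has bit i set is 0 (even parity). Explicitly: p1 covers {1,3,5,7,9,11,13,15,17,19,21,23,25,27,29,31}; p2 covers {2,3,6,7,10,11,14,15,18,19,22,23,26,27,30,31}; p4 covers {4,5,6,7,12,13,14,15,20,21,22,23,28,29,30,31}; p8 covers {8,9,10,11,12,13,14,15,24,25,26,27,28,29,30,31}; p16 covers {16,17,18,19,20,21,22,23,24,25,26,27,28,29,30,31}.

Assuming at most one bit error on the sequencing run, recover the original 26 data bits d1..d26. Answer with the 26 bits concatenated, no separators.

11010000000000010111010010

s1 (pos 1,3,5,7,9,11,13,15,17,19,21,23,25,27,29,31): 1⊕1⊕1⊕1⊕0⊕0⊕0⊕0⊕0⊕0⊕1⊕1⊕1⊕1⊕0⊕0 = 0
s2 (pos 2,3,6,7,10,11,14,15,18,19,22,23,26,27,30,31): 1⊕1⊕0⊕1⊕0⊕0⊕0⊕0⊕0⊕0⊕0⊕1⊕0⊕1⊕1⊕0 = 0
s4 (pos 4,5,6,7,12,13,14,15,20,21,22,23,28,29,30,31): 1⊕1⊕0⊕1⊕0⊕0⊕0⊕0⊕0⊕1⊕0⊕1⊕0⊕0⊕1⊕0 = 0
s8 (pos 8,9,10,11,12,13,14,15,24,25,26,27,28,29,30,31): 0⊕0⊕0⊕0⊕0⊕0⊕0⊕0⊕1⊕1⊕0⊕1⊕0⊕0⊕1⊕0 = 0
s16 (pos 16,17,18,19,20,21,22,23,24,25,26,27,28,29,30,31): 0⊕0⊕0⊕0⊕0⊕1⊕0⊕1⊕1⊕1⊕0⊕1⊕0⊕0⊕1⊕0 = 0
Syndrome s16…s1 = 00000 → no error.
Read data bits from positions 3,5,6,7,9,10,11,12,13,14,15,17,18,19,20,21,22,23,24,25,26,27,28,29,30,31: 11010000000000010111010010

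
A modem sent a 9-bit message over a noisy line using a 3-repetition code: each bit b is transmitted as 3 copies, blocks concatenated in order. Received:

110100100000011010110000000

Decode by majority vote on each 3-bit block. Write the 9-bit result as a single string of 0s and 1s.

Block 1 (110): 2 ones → 1
Block 2 (100): 1 one → 0
Block 3 (100): 1 one → 0
Block 4 (000): 0 ones → 0
Block 5 (011): 2 ones → 1
Block 6 (010): 1 one → 0
Block 7 (110): 2 ones → 1
Block 8 (000): 0 ones → 0
Block 9 (000): 0 ones → 0

100010100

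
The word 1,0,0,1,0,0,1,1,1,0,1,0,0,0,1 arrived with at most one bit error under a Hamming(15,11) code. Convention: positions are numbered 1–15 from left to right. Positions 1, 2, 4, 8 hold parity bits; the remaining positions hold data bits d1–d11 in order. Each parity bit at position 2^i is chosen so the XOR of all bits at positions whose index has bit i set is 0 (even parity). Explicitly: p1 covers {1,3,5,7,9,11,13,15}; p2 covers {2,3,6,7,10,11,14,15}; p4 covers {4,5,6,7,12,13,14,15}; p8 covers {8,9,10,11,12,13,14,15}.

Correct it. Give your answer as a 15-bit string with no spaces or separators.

s1 (pos 1,3,5,7,9,11,13,15): 1⊕0⊕0⊕1⊕1⊕1⊕0⊕1 = 1
s2 (pos 2,3,6,7,10,11,14,15): 0⊕0⊕0⊕1⊕0⊕1⊕0⊕1 = 1
s4 (pos 4,5,6,7,12,13,14,15): 1⊕0⊕0⊕1⊕0⊕0⊕0⊕1 = 1
s8 (pos 8,9,10,11,12,13,14,15): 1⊕1⊕0⊕1⊕0⊕0⊕0⊕1 = 0
Syndrome s8…s1 = 0111 → error at position 7.
Flip position 7: 100100111010001 → 100100011010001

100100011010001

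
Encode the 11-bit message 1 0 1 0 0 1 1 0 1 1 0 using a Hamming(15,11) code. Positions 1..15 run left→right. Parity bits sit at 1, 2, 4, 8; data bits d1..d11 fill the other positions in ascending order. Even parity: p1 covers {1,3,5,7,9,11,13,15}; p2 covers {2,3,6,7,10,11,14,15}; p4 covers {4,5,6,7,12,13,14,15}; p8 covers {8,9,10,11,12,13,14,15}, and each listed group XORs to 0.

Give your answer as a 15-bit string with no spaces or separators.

111101000110110

Place data at non-parity positions: p1 p2 1 p4 0 1 0 p8 0 1 1 0 1 1 0
p1 (pos 1,3,5,7,9,11,13,15): XOR of data positions = 1⊕0⊕0⊕0⊕1⊕1⊕0 = 1
p2 (pos 2,3,6,7,10,11,14,15): XOR of data positions = 1⊕1⊕0⊕1⊕1⊕1⊕0 = 1
p4 (pos 4,5,6,7,12,13,14,15): XOR of data positions = 0⊕1⊕0⊕0⊕1⊕1⊕0 = 1
p8 (pos 8,9,10,11,12,13,14,15): XOR of data positions = 0⊕1⊕1⊕0⊕1⊕1⊕0 = 0
Codeword: 111101000110110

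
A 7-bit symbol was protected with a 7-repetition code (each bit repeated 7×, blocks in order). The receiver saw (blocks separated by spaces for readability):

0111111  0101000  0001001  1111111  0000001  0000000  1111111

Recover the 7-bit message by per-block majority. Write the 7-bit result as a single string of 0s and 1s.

1001001

Block 1 (0111111): 6 ones → 1
Block 2 (0101000): 2 ones → 0
Block 3 (0001001): 2 ones → 0
Block 4 (1111111): 7 ones → 1
Block 5 (0000001): 1 one → 0
Block 6 (0000000): 0 ones → 0
Block 7 (1111111): 7 ones → 1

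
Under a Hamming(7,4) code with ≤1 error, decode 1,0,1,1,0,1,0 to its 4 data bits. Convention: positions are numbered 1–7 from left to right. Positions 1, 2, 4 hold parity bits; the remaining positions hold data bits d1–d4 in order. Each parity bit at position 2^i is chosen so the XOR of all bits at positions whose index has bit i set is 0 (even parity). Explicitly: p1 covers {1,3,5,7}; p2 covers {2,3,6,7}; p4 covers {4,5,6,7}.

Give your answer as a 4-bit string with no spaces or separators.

s1 (pos 1,3,5,7): 1⊕1⊕0⊕0 = 0
s2 (pos 2,3,6,7): 0⊕1⊕1⊕0 = 0
s4 (pos 4,5,6,7): 1⊕0⊕1⊕0 = 0
Syndrome s4…s1 = 000 → no error.
Read data bits from positions 3,5,6,7: 1010

1010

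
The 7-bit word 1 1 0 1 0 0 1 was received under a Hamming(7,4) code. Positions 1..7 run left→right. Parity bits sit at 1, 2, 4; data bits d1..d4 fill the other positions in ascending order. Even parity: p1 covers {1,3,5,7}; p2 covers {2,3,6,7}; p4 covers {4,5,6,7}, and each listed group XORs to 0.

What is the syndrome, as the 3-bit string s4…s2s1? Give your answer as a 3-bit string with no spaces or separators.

000

s1 (pos 1,3,5,7): 1⊕0⊕0⊕1 = 0
s2 (pos 2,3,6,7): 1⊕0⊕0⊕1 = 0
s4 (pos 4,5,6,7): 1⊕0⊕0⊕1 = 0
Syndrome s4…s1 = 000 → no error.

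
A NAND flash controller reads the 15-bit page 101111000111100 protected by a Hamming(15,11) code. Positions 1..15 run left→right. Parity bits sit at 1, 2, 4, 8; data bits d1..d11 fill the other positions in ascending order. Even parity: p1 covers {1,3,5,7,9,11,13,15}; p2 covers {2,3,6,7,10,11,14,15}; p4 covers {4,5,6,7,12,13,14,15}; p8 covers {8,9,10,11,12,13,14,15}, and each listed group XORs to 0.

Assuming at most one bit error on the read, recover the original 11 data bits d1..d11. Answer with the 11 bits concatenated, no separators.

10100111100

s1 (pos 1,3,5,7,9,11,13,15): 1⊕1⊕1⊕0⊕0⊕1⊕1⊕0 = 1
s2 (pos 2,3,6,7,10,11,14,15): 0⊕1⊕1⊕0⊕1⊕1⊕0⊕0 = 0
s4 (pos 4,5,6,7,12,13,14,15): 1⊕1⊕1⊕0⊕1⊕1⊕0⊕0 = 1
s8 (pos 8,9,10,11,12,13,14,15): 0⊕0⊕1⊕1⊕1⊕1⊕0⊕0 = 0
Syndrome s8…s1 = 0101 → error at position 5.
Flip position 5: 101111000111100 → 101101000111100
Read data bits from positions 3,5,6,7,9,10,11,12,13,14,15: 10100111100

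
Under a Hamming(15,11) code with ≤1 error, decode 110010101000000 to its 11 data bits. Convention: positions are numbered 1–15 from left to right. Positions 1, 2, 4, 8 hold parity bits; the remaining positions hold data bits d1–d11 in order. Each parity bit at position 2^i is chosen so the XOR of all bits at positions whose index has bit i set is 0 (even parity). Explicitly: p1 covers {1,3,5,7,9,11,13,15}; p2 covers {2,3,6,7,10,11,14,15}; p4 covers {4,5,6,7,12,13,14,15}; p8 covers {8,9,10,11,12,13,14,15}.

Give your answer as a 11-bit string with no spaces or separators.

01011000000

s1 (pos 1,3,5,7,9,11,13,15): 1⊕0⊕1⊕1⊕1⊕0⊕0⊕0 = 0
s2 (pos 2,3,6,7,10,11,14,15): 1⊕0⊕0⊕1⊕0⊕0⊕0⊕0 = 0
s4 (pos 4,5,6,7,12,13,14,15): 0⊕1⊕0⊕1⊕0⊕0⊕0⊕0 = 0
s8 (pos 8,9,10,11,12,13,14,15): 0⊕1⊕0⊕0⊕0⊕0⊕0⊕0 = 1
Syndrome s8…s1 = 1000 → error at position 8.
Flip position 8: 110010101000000 → 110010111000000
Read data bits from positions 3,5,6,7,9,10,11,12,13,14,15: 01011000000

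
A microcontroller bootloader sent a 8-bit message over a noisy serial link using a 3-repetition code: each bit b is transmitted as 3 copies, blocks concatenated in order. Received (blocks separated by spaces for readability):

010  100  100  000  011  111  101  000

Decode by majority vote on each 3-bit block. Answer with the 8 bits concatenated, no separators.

00001110

Block 1 (010): 1 one → 0
Block 2 (100): 1 one → 0
Block 3 (100): 1 one → 0
Block 4 (000): 0 ones → 0
Block 5 (011): 2 ones → 1
Block 6 (111): 3 ones → 1
Block 7 (101): 2 ones → 1
Block 8 (000): 0 ones → 0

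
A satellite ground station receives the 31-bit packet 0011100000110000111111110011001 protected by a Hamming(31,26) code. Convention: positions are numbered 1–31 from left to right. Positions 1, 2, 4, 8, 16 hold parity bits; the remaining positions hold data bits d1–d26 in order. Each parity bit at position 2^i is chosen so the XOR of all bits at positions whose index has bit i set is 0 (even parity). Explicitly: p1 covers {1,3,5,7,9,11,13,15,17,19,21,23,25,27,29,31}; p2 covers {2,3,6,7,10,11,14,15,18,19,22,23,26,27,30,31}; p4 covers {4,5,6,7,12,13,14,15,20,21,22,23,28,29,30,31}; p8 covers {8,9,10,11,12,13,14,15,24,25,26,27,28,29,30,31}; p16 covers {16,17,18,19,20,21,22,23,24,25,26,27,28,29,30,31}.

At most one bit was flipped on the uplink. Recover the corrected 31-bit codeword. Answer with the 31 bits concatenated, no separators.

s1 (pos 1,3,5,7,9,11,13,15,17,19,21,23,25,27,29,31): 0⊕1⊕1⊕0⊕0⊕1⊕0⊕0⊕1⊕1⊕1⊕1⊕0⊕1⊕0⊕1 = 1
s2 (pos 2,3,6,7,10,11,14,15,18,19,22,23,26,27,30,31): 0⊕1⊕0⊕0⊕0⊕1⊕0⊕0⊕1⊕1⊕1⊕1⊕0⊕1⊕0⊕1 = 0
s4 (pos 4,5,6,7,12,13,14,15,20,21,22,23,28,29,30,31): 1⊕1⊕0⊕0⊕1⊕0⊕0⊕0⊕1⊕1⊕1⊕1⊕1⊕0⊕0⊕1 = 1
s8 (pos 8,9,10,11,12,13,14,15,24,25,26,27,28,29,30,31): 0⊕0⊕0⊕1⊕1⊕0⊕0⊕0⊕1⊕0⊕0⊕1⊕1⊕0⊕0⊕1 = 0
s16 (pos 16,17,18,19,20,21,22,23,24,25,26,27,28,29,30,31): 0⊕1⊕1⊕1⊕1⊕1⊕1⊕1⊕1⊕0⊕0⊕1⊕1⊕0⊕0⊕1 = 1
Syndrome s16…s1 = 10101 → error at position 21.
Flip position 21: 0011100000110000111111110011001 → 0011100000110000111101110011001

0011100000110000111101110011001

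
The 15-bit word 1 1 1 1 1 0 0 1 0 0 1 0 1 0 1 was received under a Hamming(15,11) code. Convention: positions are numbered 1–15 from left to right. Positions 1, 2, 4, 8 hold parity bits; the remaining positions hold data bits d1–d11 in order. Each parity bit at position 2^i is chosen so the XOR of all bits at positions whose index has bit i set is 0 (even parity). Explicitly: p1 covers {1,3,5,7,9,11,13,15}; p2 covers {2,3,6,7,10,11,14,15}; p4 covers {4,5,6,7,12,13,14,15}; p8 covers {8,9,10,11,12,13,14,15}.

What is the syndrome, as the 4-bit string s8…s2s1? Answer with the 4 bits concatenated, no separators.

0000

s1 (pos 1,3,5,7,9,11,13,15): 1⊕1⊕1⊕0⊕0⊕1⊕1⊕1 = 0
s2 (pos 2,3,6,7,10,11,14,15): 1⊕1⊕0⊕0⊕0⊕1⊕0⊕1 = 0
s4 (pos 4,5,6,7,12,13,14,15): 1⊕1⊕0⊕0⊕0⊕1⊕0⊕1 = 0
s8 (pos 8,9,10,11,12,13,14,15): 1⊕0⊕0⊕1⊕0⊕1⊕0⊕1 = 0
Syndrome s8…s1 = 0000 → no error.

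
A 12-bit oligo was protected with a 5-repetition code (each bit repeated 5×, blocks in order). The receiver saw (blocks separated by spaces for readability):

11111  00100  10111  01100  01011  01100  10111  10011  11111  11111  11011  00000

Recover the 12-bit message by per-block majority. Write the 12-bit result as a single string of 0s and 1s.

Block 1 (11111): 5 ones → 1
Block 2 (00100): 1 one → 0
Block 3 (10111): 4 ones → 1
Block 4 (01100): 2 ones → 0
Block 5 (01011): 3 ones → 1
Block 6 (01100): 2 ones → 0
Block 7 (10111): 4 ones → 1
Block 8 (10011): 3 ones → 1
Block 9 (11111): 5 ones → 1
Block 10 (11111): 5 ones → 1
Block 11 (11011): 4 ones → 1
Block 12 (00000): 0 ones → 0

101010111110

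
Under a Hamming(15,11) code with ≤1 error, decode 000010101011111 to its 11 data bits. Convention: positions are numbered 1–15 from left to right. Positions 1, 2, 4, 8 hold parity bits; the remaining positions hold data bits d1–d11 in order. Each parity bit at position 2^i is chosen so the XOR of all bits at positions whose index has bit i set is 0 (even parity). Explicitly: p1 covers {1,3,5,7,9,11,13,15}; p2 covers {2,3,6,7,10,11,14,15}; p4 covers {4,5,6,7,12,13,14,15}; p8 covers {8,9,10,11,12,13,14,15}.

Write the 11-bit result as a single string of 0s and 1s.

s1 (pos 1,3,5,7,9,11,13,15): 0⊕0⊕1⊕1⊕1⊕1⊕1⊕1 = 0
s2 (pos 2,3,6,7,10,11,14,15): 0⊕0⊕0⊕1⊕0⊕1⊕1⊕1 = 0
s4 (pos 4,5,6,7,12,13,14,15): 0⊕1⊕0⊕1⊕1⊕1⊕1⊕1 = 0
s8 (pos 8,9,10,11,12,13,14,15): 0⊕1⊕0⊕1⊕1⊕1⊕1⊕1 = 0
Syndrome s8…s1 = 0000 → no error.
Read data bits from positions 3,5,6,7,9,10,11,12,13,14,15: 01011011111

01011011111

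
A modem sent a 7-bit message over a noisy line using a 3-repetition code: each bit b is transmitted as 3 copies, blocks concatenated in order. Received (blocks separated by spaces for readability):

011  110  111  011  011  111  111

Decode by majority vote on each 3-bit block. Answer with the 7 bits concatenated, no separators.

Block 1 (011): 2 ones → 1
Block 2 (110): 2 ones → 1
Block 3 (111): 3 ones → 1
Block 4 (011): 2 ones → 1
Block 5 (011): 2 ones → 1
Block 6 (111): 3 ones → 1
Block 7 (111): 3 ones → 1

1111111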